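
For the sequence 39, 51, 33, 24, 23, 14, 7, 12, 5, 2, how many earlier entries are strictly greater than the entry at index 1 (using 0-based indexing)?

0

The element at index 1 is 51.
Elements before it: 39
None of them are larger than 51.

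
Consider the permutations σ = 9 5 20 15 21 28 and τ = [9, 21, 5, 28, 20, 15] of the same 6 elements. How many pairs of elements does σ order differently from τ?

5 discordant pairs

Assign each item its position (1..6) in the first ordering, then rewrite the second ordering as that position sequence:
positions: 9→1, 5→2, 20→3, 15→4, 21→5, 28→6
second ordering as positions: [1, 5, 2, 6, 3, 4]
Discordant pairs = inversions in this position sequence.
1: 0
5: 2, 3, 4 → 3
2: 0
6: 3, 4 → 2
3: 0
4: 0
Total: 0 + 3 + 0 + 2 + 0 + 0 = 5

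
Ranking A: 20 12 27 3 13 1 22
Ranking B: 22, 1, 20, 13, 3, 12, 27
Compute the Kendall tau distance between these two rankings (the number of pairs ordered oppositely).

Assign each item its position (1..7) in the first ordering, then rewrite the second ordering as that position sequence:
positions: 20→1, 12→2, 27→3, 3→4, 13→5, 1→6, 22→7
second ordering as positions: [7, 6, 1, 5, 4, 2, 3]
Discordant pairs = inversions in this position sequence.
7: 6, 1, 5, 4, 2, 3 → 6
6: 1, 5, 4, 2, 3 → 5
1: 0
5: 4, 2, 3 → 3
4: 2, 3 → 2
2: 0
3: 0
Total: 6 + 5 + 0 + 3 + 2 + 0 + 0 = 16

There are 16 discordant pairs.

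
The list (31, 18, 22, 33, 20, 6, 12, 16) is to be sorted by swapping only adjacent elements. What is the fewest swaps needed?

20

The minimum number of adjacent swaps to sort an array equals its inversion count, since every such swap removes exactly one inversion.
Count inversions — for each element, later elements that are smaller:
31: 18, 22, 20, 6, 12, 16 → 6
18: 6, 12, 16 → 3
22: 20, 6, 12, 16 → 4
33: 20, 6, 12, 16 → 4
20: 6, 12, 16 → 3
6: none → 0
12: none → 0
16: none → 0
Total inversions: 6 + 3 + 4 + 4 + 3 + 0 + 0 + 0 = 20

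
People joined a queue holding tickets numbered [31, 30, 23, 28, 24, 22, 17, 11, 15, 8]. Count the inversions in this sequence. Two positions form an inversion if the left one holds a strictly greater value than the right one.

42

For each element, count later entries that are smaller:
31: 9
30: 8
23: 5
28: 6
24: 5
22: 4
17: 3
11: 1
15: 1
8: 0
Sum: 9 + 8 + 5 + 6 + 5 + 4 + 3 + 1 + 1 + 0 = 42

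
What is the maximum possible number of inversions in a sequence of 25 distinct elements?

300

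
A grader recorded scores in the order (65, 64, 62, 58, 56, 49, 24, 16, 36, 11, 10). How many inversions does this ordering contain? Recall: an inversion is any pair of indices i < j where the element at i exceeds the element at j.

Sweep left to right; for each value list the smaller values that follow it:
65 → 64, 62, 58, 56, 49, 24, 16, 36, 11, 10 → 10
64 → 62, 58, 56, 49, 24, 16, 36, 11, 10 → 9
62 → 58, 56, 49, 24, 16, 36, 11, 10 → 8
58 → 56, 49, 24, 16, 36, 11, 10 → 7
56 → 49, 24, 16, 36, 11, 10 → 6
49 → 24, 16, 36, 11, 10 → 5
24 → 16, 11, 10 → 3
16 → 11, 10 → 2
36 → 11, 10 → 2
11 → 10 → 1
10 → none → 0
Sum: 10 + 9 + 8 + 7 + 6 + 5 + 3 + 2 + 2 + 1 + 0 = 53

53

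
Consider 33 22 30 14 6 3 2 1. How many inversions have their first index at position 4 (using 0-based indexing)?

The element at index 4 is 6.
Elements after it: 3, 2, 1
Those smaller than 6: 3, 2, 1

3 such elements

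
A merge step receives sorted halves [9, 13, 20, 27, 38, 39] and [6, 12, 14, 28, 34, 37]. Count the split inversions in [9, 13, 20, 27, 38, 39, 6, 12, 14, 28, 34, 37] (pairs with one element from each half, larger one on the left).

21

Take each right-half value and tally the left-half values above it:
r = 6: 9, 13, 20, 27, 38, 39 → 6
r = 12: 13, 20, 27, 38, 39 → 5
r = 14: 20, 27, 38, 39 → 4
r = 28: 38, 39 → 2
r = 34: 38, 39 → 2
r = 37: 38, 39 → 2
Cross-inversions: 6 + 5 + 4 + 2 + 2 + 2 = 21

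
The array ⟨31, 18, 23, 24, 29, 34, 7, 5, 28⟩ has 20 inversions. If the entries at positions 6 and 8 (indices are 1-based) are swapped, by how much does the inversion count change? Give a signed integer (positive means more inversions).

Positions 6 and 8 hold 34 and 5; after swapping, the array is [31, 18, 23, 24, 29, 5, 7, 34, 28].
For each element, count later entries that are smaller:
31 → 18, 23, 24, 29, 5, 7, 28 → 7
18 → 5, 7 → 2
23 → 5, 7 → 2
24 → 5, 7 → 2
29 → 5, 7, 28 → 3
5 → none → 0
7 → none → 0
34 → 28 → 1
28 → none → 0
Sum: 7 + 2 + 2 + 2 + 3 + 0 + 0 + 1 + 0 = 17
Change: 17 − 20 = -3

-3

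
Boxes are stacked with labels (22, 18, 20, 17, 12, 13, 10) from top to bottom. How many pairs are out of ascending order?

19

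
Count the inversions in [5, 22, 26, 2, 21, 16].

Out-of-order pairs: 8

Inversion pairs (indices are 1-based):
(1,4): 5 > 2
(2,4): 22 > 2
(2,5): 22 > 21
(2,6): 22 > 16
(3,4): 26 > 2
(3,5): 26 > 21
(3,6): 26 > 16
(5,6): 21 > 16
That's 8 pairs.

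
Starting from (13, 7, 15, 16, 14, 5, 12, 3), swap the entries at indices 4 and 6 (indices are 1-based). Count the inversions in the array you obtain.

16 inversions

Positions 4 and 6 hold 16 and 5; after swapping, the array is [13, 7, 15, 5, 14, 16, 12, 3].
Sweep left to right; for each value list the smaller values that follow it:
13: 4
7: 2
15: 4
5: 1
14: 2
16: 2
12: 1
3: 0
Sum: 4 + 2 + 4 + 1 + 2 + 2 + 1 + 0 = 16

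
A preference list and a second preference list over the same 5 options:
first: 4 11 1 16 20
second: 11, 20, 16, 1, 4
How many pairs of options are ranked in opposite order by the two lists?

Assign each item its position (1..5) in the first ordering, then rewrite the second ordering as that position sequence:
positions: 4→1, 11→2, 1→3, 16→4, 20→5
second ordering as positions: [2, 5, 4, 3, 1]
Discordant pairs = inversions in this position sequence.
2: 1 → 1
5: 4, 3, 1 → 3
4: 3, 1 → 2
3: 1 → 1
1: 0
Total: 1 + 3 + 2 + 1 + 0 = 7

7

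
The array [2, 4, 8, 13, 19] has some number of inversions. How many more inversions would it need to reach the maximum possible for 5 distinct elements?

Maximum inversions for 5 distinct elements is C(5, 2) = 5·4/2 = 10.
Current inversions — for each element, count later smaller elements:
2: 0
4: 0
8: 0
13: 0
19: 0
Current total: 0 + 0 + 0 + 0 + 0 = 0
Shortfall: 10 − 0 = 10

10 inversions short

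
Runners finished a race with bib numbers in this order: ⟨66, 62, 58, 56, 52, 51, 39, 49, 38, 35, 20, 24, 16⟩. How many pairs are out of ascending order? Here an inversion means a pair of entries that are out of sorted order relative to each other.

76

Element-by-element contributions:
66: 12
62: 11
58: 10
56: 9
52: 8
51: 7
39: 5
49: 5
38: 4
35: 3
20: 1
24: 1
16: 0
Sum: 12 + 11 + 10 + 9 + 8 + 7 + 5 + 5 + 4 + 3 + 1 + 1 + 0 = 76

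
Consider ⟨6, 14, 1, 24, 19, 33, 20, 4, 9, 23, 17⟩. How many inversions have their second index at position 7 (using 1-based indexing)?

2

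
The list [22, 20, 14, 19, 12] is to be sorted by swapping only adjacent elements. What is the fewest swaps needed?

9

Each adjacent swap fixes exactly one inversion, so the minimum swap count equals the number of inversions.
Count inversions — for each element, later elements that are smaller:
22: 20, 14, 19, 12 → 4
20: 14, 19, 12 → 3
14: 12 → 1
19: 12 → 1
12: none → 0
Total inversions: 4 + 3 + 1 + 1 + 0 = 9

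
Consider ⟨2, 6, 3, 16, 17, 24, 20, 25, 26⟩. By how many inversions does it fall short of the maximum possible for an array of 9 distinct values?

34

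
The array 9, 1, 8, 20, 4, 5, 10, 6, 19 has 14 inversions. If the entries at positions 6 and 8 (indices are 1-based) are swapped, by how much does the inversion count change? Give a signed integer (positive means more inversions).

+1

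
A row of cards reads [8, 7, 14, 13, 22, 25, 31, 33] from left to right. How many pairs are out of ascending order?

2

Element-by-element contributions:
8: 1
7: 0
14: 1
13: 0
22: 0
25: 0
31: 0
33: 0
Sum: 1 + 0 + 1 + 0 + 0 + 0 + 0 + 0 = 2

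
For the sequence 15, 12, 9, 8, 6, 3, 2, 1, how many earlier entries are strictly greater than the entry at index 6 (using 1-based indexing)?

The element at index 6 is 3.
Elements before it: 15, 12, 9, 8, 6
Those larger than 3: 15, 12, 9, 8, 6

5 such elements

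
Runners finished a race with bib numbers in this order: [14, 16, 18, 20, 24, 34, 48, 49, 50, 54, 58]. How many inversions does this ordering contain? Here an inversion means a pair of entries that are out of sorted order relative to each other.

0

Sweep left to right; for each value list the smaller values that follow it:
14: 0
16: 0
18: 0
20: 0
24: 0
34: 0
48: 0
49: 0
50: 0
54: 0
58: 0
Sum: 0 + 0 + 0 + 0 + 0 + 0 + 0 + 0 + 0 + 0 + 0 = 0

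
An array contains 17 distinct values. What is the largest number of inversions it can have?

136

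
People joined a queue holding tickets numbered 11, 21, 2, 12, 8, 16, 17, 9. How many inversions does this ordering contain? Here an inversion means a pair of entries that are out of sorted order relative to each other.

13

Sweep left to right; for each value list the smaller values that follow it:
11 → 2, 8, 9 → 3
21 → 2, 12, 8, 16, 17, 9 → 6
2 → none → 0
12 → 8, 9 → 2
8 → none → 0
16 → 9 → 1
17 → 9 → 1
9 → none → 0
Sum: 3 + 6 + 0 + 2 + 0 + 1 + 1 + 0 = 13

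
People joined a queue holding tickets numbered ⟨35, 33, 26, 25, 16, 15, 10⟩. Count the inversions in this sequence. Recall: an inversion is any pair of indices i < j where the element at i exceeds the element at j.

Element-by-element contributions:
35: 6
33: 5
26: 4
25: 3
16: 2
15: 1
10: 0
Sum: 6 + 5 + 4 + 3 + 2 + 1 + 0 = 21

21 inversions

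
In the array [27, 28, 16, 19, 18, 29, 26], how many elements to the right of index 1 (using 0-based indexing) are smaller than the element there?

4 such elements

The element at index 1 is 28.
Elements after it: 16, 19, 18, 29, 26
Those smaller than 28: 16, 19, 18, 26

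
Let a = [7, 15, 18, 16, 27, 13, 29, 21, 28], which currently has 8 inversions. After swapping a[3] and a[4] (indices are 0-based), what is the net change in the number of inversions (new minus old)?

+1

Positions 3 and 4 hold 16 and 27; after swapping, the array is [7, 15, 18, 27, 16, 13, 29, 21, 28].
For each element, count later entries that are smaller:
7 → none → 0
15 → 13 → 1
18 → 16, 13 → 2
27 → 16, 13, 21 → 3
16 → 13 → 1
13 → none → 0
29 → 21, 28 → 2
21 → none → 0
28 → none → 0
Sum: 0 + 1 + 2 + 3 + 1 + 0 + 2 + 0 + 0 = 9
Change: 9 − 8 = +1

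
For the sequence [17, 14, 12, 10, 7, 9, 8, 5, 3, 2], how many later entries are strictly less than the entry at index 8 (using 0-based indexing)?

1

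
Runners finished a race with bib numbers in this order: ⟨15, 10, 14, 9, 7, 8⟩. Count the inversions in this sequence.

There are 13 inversions.

For each element, count later entries that are smaller:
15 → 10, 14, 9, 7, 8 → 5
10 → 9, 7, 8 → 3
14 → 9, 7, 8 → 3
9 → 7, 8 → 2
7 → none → 0
8 → none → 0
Sum: 5 + 3 + 3 + 2 + 0 + 0 = 13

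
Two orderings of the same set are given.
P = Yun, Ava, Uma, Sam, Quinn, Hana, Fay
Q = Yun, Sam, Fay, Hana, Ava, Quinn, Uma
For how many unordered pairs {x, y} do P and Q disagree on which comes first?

10 disagreeing pairs

Assign each item its position (1..7) in the first ordering, then rewrite the second ordering as that position sequence:
positions: Yun→1, Ava→2, Uma→3, Sam→4, Quinn→5, Hana→6, Fay→7
second ordering as positions: [1, 4, 7, 6, 2, 5, 3]
Discordant pairs = inversions in this position sequence.
1: 0
4: 2, 3 → 2
7: 6, 2, 5, 3 → 4
6: 2, 5, 3 → 3
2: 0
5: 3 → 1
3: 0
Total: 0 + 2 + 4 + 3 + 0 + 1 + 0 = 10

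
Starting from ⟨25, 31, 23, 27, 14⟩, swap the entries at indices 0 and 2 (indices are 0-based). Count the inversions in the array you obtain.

Positions 0 and 2 hold 25 and 23; after swapping, the array is [23, 31, 25, 27, 14].
Count, for each position, how many later elements it exceeds:
23 → 14 → 1
31 → 25, 27, 14 → 3
25 → 14 → 1
27 → 14 → 1
14 → none → 0
Sum: 1 + 3 + 1 + 1 + 0 = 6

6 inversions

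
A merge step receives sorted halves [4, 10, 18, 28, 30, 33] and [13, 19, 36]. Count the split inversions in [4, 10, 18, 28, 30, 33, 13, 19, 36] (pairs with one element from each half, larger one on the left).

7 split inversions

Count, for every r in R, how many entries of L exceed r:
r = 13: 18, 28, 30, 33 → 4
r = 19: 28, 30, 33 → 3
r = 36: none → 0
Cross-inversions: 4 + 3 + 0 = 7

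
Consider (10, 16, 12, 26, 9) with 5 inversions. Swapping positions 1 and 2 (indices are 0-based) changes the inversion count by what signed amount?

-1

Positions 1 and 2 hold 16 and 12; after swapping, the array is [10, 12, 16, 26, 9].
For each element, count later entries that are smaller:
10: 1
12: 1
16: 1
26: 1
9: 0
Sum: 1 + 1 + 1 + 1 + 0 = 4
Change: 4 − 5 = -1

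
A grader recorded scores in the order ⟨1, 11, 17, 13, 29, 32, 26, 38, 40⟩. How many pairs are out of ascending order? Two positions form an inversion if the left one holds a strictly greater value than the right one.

Count, for each position, how many later elements it exceeds:
1 → none → 0
11 → none → 0
17 → 13 → 1
13 → none → 0
29 → 26 → 1
32 → 26 → 1
26 → none → 0
38 → none → 0
40 → none → 0
Sum: 0 + 0 + 1 + 0 + 1 + 1 + 0 + 0 + 0 = 3

3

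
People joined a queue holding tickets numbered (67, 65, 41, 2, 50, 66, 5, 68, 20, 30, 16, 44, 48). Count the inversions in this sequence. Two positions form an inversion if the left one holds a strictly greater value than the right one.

44 inversions

Count, for each position, how many later elements it exceeds:
67 → 65, 41, 2, 50, 66, 5, 20, 30, 16, 44, 48 → 11
65 → 41, 2, 50, 5, 20, 30, 16, 44, 48 → 9
41 → 2, 5, 20, 30, 16 → 5
2 → none → 0
50 → 5, 20, 30, 16, 44, 48 → 6
66 → 5, 20, 30, 16, 44, 48 → 6
5 → none → 0
68 → 20, 30, 16, 44, 48 → 5
20 → 16 → 1
30 → 16 → 1
16 → none → 0
44 → none → 0
48 → none → 0
Sum: 11 + 9 + 5 + 0 + 6 + 6 + 0 + 5 + 1 + 1 + 0 + 0 + 0 = 44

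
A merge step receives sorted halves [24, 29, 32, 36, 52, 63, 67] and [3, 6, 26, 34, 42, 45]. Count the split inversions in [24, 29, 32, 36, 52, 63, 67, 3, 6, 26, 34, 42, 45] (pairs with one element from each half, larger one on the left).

Take each right-half value and tally the left-half values above it:
r = 3: 24, 29, 32, 36, 52, 63, 67 → 7
r = 6: 24, 29, 32, 36, 52, 63, 67 → 7
r = 26: 29, 32, 36, 52, 63, 67 → 6
r = 34: 36, 52, 63, 67 → 4
r = 42: 52, 63, 67 → 3
r = 45: 52, 63, 67 → 3
Cross-inversions: 7 + 7 + 6 + 4 + 3 + 3 = 30

30 cross-inversions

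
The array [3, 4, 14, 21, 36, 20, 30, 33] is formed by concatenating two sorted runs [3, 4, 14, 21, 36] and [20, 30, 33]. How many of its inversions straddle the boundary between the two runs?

For each element r of the right run, count left-run elements greater than r:
r = 20: 21, 36 → 2
r = 30: 36 → 1
r = 33: 36 → 1
Cross-inversions: 2 + 1 + 1 = 4

4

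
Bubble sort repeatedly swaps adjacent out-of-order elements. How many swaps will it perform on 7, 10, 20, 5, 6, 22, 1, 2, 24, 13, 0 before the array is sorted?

31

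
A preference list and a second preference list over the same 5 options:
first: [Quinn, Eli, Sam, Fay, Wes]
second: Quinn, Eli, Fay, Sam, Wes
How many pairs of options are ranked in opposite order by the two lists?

Assign each item its position (1..5) in the first ordering, then rewrite the second ordering as that position sequence:
positions: Quinn→1, Eli→2, Sam→3, Fay→4, Wes→5
second ordering as positions: [1, 2, 4, 3, 5]
Discordant pairs = inversions in this position sequence.
1: 0
2: 0
4: 3 → 1
3: 0
5: 0
Total: 0 + 0 + 1 + 0 + 0 = 1

1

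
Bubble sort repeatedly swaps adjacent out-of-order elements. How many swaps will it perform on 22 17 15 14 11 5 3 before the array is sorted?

Minimum adjacent swaps = number of inversions (each swap of adjacent out-of-order elements removes one inversion and no swap can remove more).
Count inversions — for each element, later elements that are smaller:
22: 17, 15, 14, 11, 5, 3 → 6
17: 15, 14, 11, 5, 3 → 5
15: 14, 11, 5, 3 → 4
14: 11, 5, 3 → 3
11: 5, 3 → 2
5: 3 → 1
3: none → 0
Total inversions: 6 + 5 + 4 + 3 + 2 + 1 + 0 = 21

21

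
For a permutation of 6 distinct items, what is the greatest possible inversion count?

15

The maximum occurs when the array is in strictly decreasing order: every one of the C(6, 2) pairs is inverted.
C(6, 2) = 6·5/2 = 15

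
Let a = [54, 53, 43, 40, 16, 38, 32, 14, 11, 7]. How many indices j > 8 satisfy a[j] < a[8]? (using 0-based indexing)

The element at index 8 is 11.
Elements after it: 7
Those smaller than 11: 7

1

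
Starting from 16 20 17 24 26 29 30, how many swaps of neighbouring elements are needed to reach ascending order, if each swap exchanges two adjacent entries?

The minimum number of adjacent swaps to sort an array equals its inversion count, since every such swap removes exactly one inversion.
Count inversions — for each element, later elements that are smaller:
16: none → 0
20: 17 → 1
17: none → 0
24: none → 0
26: none → 0
29: none → 0
30: none → 0
Total inversions: 0 + 1 + 0 + 0 + 0 + 0 + 0 = 1

Swaps: 1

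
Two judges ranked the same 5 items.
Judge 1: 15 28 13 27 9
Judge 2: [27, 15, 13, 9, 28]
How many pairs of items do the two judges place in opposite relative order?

5

Assign each item its position (1..5) in the first ordering, then rewrite the second ordering as that position sequence:
positions: 15→1, 28→2, 13→3, 27→4, 9→5
second ordering as positions: [4, 1, 3, 5, 2]
Discordant pairs = inversions in this position sequence.
4: 1, 3, 2 → 3
1: 0
3: 2 → 1
5: 2 → 1
2: 0
Total: 3 + 0 + 1 + 1 + 0 = 5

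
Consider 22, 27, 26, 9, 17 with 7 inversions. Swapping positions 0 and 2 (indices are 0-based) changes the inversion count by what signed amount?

+1

Positions 0 and 2 hold 22 and 26; after swapping, the array is [26, 27, 22, 9, 17].
For each element, count later entries that are smaller:
26: 3
27: 3
22: 2
9: 0
17: 0
Sum: 3 + 3 + 2 + 0 + 0 = 8
Change: 8 − 7 = +1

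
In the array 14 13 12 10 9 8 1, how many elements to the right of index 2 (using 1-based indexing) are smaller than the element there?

5

The element at index 2 is 13.
Elements after it: 12, 10, 9, 8, 1
Those smaller than 13: 12, 10, 9, 8, 1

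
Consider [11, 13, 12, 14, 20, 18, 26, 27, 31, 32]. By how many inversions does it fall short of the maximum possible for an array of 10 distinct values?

Maximum inversions for 10 distinct elements is C(10, 2) = 10·9/2 = 45.
Current inversions — for each element, count later smaller elements:
11: 0
13: 1
12: 0
14: 0
20: 1
18: 0
26: 0
27: 0
31: 0
32: 0
Current total: 0 + 1 + 0 + 0 + 1 + 0 + 0 + 0 + 0 + 0 = 2
Shortfall: 45 − 2 = 43

43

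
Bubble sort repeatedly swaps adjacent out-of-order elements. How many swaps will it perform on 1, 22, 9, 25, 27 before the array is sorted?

There is 1 swap.

Minimum adjacent swaps = number of inversions (each swap of adjacent out-of-order elements removes one inversion and no swap can remove more).
Count inversions — for each element, later elements that are smaller:
1: none → 0
22: 9 → 1
9: none → 0
25: none → 0
27: none → 0
Total inversions: 0 + 1 + 0 + 0 + 0 = 1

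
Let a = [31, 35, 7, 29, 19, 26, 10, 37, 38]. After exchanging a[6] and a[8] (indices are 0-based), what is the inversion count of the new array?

Positions 6 and 8 hold 10 and 38; after swapping, the array is [31, 35, 7, 29, 19, 26, 38, 37, 10].
For each element, count later entries that are smaller:
31: 5
35: 5
7: 0
29: 3
19: 1
26: 1
38: 2
37: 1
10: 0
Sum: 5 + 5 + 0 + 3 + 1 + 1 + 2 + 1 + 0 = 18

18 inversions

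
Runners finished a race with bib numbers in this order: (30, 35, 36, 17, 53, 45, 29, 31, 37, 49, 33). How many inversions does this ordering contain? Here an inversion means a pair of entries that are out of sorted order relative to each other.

22 inversions

For each element, count later entries that are smaller:
30: 2
35: 4
36: 4
17: 0
53: 6
45: 4
29: 0
31: 0
37: 1
49: 1
33: 0
Sum: 2 + 4 + 4 + 0 + 6 + 4 + 0 + 0 + 1 + 1 + 0 = 22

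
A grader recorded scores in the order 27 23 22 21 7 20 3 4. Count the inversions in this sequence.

26

Element-by-element contributions:
27: 7
23: 6
22: 5
21: 4
7: 2
20: 2
3: 0
4: 0
Sum: 7 + 6 + 5 + 4 + 2 + 2 + 0 + 0 = 26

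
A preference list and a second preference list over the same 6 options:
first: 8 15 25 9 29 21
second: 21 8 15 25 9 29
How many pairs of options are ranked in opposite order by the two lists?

Assign each item its position (1..6) in the first ordering, then rewrite the second ordering as that position sequence:
positions: 8→1, 15→2, 25→3, 9→4, 29→5, 21→6
second ordering as positions: [6, 1, 2, 3, 4, 5]
Discordant pairs = inversions in this position sequence.
6: 1, 2, 3, 4, 5 → 5
1: 0
2: 0
3: 0
4: 0
5: 0
Total: 5 + 0 + 0 + 0 + 0 + 0 = 5

5 pairs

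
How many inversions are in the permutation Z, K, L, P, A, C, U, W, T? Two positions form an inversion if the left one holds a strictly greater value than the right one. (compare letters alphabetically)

16

Element-by-element contributions:
Z: 8
K: 2
L: 2
P: 2
A: 0
C: 0
U: 1
W: 1
T: 0
Sum: 8 + 2 + 2 + 2 + 0 + 0 + 1 + 1 + 0 = 16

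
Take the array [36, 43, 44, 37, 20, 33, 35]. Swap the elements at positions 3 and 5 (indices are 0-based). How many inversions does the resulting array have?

Positions 3 and 5 hold 37 and 33; after swapping, the array is [36, 43, 44, 33, 20, 37, 35].
Element-by-element contributions:
36 → 33, 20, 35 → 3
43 → 33, 20, 37, 35 → 4
44 → 33, 20, 37, 35 → 4
33 → 20 → 1
20 → none → 0
37 → 35 → 1
35 → none → 0
Sum: 3 + 4 + 4 + 1 + 0 + 1 + 0 = 13

Inversions: 13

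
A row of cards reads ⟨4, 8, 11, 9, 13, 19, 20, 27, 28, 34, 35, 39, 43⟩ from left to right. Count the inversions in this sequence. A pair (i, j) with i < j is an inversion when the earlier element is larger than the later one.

There is 1 inversion.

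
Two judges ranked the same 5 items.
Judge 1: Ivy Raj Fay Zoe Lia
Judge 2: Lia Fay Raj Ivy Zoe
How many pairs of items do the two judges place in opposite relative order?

7

Assign each item its position (1..5) in the first ordering, then rewrite the second ordering as that position sequence:
positions: Ivy→1, Raj→2, Fay→3, Zoe→4, Lia→5
second ordering as positions: [5, 3, 2, 1, 4]
Discordant pairs = inversions in this position sequence.
5: 3, 2, 1, 4 → 4
3: 2, 1 → 2
2: 1 → 1
1: 0
4: 0
Total: 4 + 2 + 1 + 0 + 0 = 7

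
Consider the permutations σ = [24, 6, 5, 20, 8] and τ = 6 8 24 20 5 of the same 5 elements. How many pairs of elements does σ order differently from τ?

Assign each item its position (1..5) in the first ordering, then rewrite the second ordering as that position sequence:
positions: 24→1, 6→2, 5→3, 20→4, 8→5
second ordering as positions: [2, 5, 1, 4, 3]
Discordant pairs = inversions in this position sequence.
2: 1 → 1
5: 1, 4, 3 → 3
1: 0
4: 3 → 1
3: 0
Total: 1 + 3 + 0 + 1 + 0 = 5

5 discordant pairs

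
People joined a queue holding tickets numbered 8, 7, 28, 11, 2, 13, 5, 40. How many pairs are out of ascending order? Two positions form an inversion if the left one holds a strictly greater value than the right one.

12

Count, for each position, how many later elements it exceeds:
8: 3
7: 2
28: 4
11: 2
2: 0
13: 1
5: 0
40: 0
Sum: 3 + 2 + 4 + 2 + 0 + 1 + 0 + 0 = 12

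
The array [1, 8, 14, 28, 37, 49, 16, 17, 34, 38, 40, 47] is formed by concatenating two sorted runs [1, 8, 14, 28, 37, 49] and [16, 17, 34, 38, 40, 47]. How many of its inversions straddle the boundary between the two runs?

Take each right-half value and tally the left-half values above it:
r = 16: 28, 37, 49 → 3
r = 17: 28, 37, 49 → 3
r = 34: 37, 49 → 2
r = 38: 49 → 1
r = 40: 49 → 1
r = 47: 49 → 1
Cross-inversions: 3 + 3 + 2 + 1 + 1 + 1 = 11

11 cross-inversions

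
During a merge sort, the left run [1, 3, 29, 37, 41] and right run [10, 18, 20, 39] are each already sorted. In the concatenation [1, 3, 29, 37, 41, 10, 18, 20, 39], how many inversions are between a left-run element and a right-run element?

Take each right-half value and tally the left-half values above it:
r = 10: 29, 37, 41 → 3
r = 18: 29, 37, 41 → 3
r = 20: 29, 37, 41 → 3
r = 39: 41 → 1
Cross-inversions: 3 + 3 + 3 + 1 = 10

10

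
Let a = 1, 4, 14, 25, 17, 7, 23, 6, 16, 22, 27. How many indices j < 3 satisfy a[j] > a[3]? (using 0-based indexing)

The element at index 3 is 25.
Elements before it: 1, 4, 14
None of them are larger than 25.

0 such elements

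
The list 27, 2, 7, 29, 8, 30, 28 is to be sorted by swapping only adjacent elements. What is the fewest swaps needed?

Minimum adjacent swaps = number of inversions (each swap of adjacent out-of-order elements removes one inversion and no swap can remove more).
Count inversions — for each element, later elements that are smaller:
27: 2, 7, 8 → 3
2: none → 0
7: none → 0
29: 8, 28 → 2
8: none → 0
30: 28 → 1
28: none → 0
Total inversions: 3 + 0 + 0 + 2 + 0 + 1 + 0 = 6

6 swaps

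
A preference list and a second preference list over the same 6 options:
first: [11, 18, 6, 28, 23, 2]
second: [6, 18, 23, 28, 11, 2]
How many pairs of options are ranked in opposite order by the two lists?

Assign each item its position (1..6) in the first ordering, then rewrite the second ordering as that position sequence:
positions: 11→1, 18→2, 6→3, 28→4, 23→5, 2→6
second ordering as positions: [3, 2, 5, 4, 1, 6]
Discordant pairs = inversions in this position sequence.
3: 2, 1 → 2
2: 1 → 1
5: 4, 1 → 2
4: 1 → 1
1: 0
6: 0
Total: 2 + 1 + 2 + 1 + 0 + 0 = 6

6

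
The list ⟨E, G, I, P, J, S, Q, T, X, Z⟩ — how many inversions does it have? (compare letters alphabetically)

Element-by-element contributions:
E → none → 0
G → none → 0
I → none → 0
P → J → 1
J → none → 0
S → Q → 1
Q → none → 0
T → none → 0
X → none → 0
Z → none → 0
Sum: 0 + 0 + 0 + 1 + 0 + 1 + 0 + 0 + 0 + 0 = 2

Out-of-order pairs: 2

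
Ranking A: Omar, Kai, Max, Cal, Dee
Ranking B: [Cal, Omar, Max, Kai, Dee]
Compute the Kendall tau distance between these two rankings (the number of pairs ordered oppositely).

Discordant pairs: 4

Assign each item its position (1..5) in the first ordering, then rewrite the second ordering as that position sequence:
positions: Omar→1, Kai→2, Max→3, Cal→4, Dee→5
second ordering as positions: [4, 1, 3, 2, 5]
Discordant pairs = inversions in this position sequence.
4: 1, 3, 2 → 3
1: 0
3: 2 → 1
2: 0
5: 0
Total: 3 + 0 + 1 + 0 + 0 = 4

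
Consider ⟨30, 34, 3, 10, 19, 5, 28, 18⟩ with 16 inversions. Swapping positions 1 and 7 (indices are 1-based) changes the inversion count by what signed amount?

-1

Positions 1 and 7 hold 30 and 28; after swapping, the array is [28, 34, 3, 10, 19, 5, 30, 18].
Element-by-element contributions:
28 → 3, 10, 19, 5, 18 → 5
34 → 3, 10, 19, 5, 30, 18 → 6
3 → none → 0
10 → 5 → 1
19 → 5, 18 → 2
5 → none → 0
30 → 18 → 1
18 → none → 0
Sum: 5 + 6 + 0 + 1 + 2 + 0 + 1 + 0 = 15
Change: 15 − 16 = -1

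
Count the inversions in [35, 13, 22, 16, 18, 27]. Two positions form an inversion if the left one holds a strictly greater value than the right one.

Out-of-order index pairs (0-indexed):
(0,1): 35 > 13
(0,2): 35 > 22
(0,3): 35 > 16
(0,4): 35 > 18
(0,5): 35 > 27
(2,3): 22 > 16
(2,4): 22 > 18
That's 7 pairs.

7 out-of-order pairs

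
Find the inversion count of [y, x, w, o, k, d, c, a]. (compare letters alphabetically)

For each element, count later entries that are smaller:
y → x, w, o, k, d, c, a → 7
x → w, o, k, d, c, a → 6
w → o, k, d, c, a → 5
o → k, d, c, a → 4
k → d, c, a → 3
d → c, a → 2
c → a → 1
a → none → 0
Sum: 7 + 6 + 5 + 4 + 3 + 2 + 1 + 0 = 28

Inversions: 28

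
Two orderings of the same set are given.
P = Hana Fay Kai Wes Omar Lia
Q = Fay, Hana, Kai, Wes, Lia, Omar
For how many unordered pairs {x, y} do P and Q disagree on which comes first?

Disagreeing pairs: 2

Assign each item its position (1..6) in the first ordering, then rewrite the second ordering as that position sequence:
positions: Hana→1, Fay→2, Kai→3, Wes→4, Omar→5, Lia→6
second ordering as positions: [2, 1, 3, 4, 6, 5]
Discordant pairs = inversions in this position sequence.
2: 1 → 1
1: 0
3: 0
4: 0
6: 5 → 1
5: 0
Total: 1 + 0 + 0 + 0 + 1 + 0 = 2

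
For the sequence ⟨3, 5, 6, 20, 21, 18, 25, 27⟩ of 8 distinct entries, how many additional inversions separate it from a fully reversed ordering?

Maximum inversions for 8 distinct elements is C(8, 2) = 8·7/2 = 28.
Current inversions — for each element, count later smaller elements:
3: 0
5: 0
6: 0
20: 1
21: 1
18: 0
25: 0
27: 0
Current total: 0 + 0 + 0 + 1 + 1 + 0 + 0 + 0 = 2
Shortfall: 28 − 2 = 26

26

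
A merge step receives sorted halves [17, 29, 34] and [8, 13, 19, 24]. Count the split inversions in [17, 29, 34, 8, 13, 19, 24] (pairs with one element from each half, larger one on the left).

There are 10 cross-inversions.

For each element r of the right run, count left-run elements greater than r:
r = 8: 17, 29, 34 → 3
r = 13: 17, 29, 34 → 3
r = 19: 29, 34 → 2
r = 24: 29, 34 → 2
Cross-inversions: 3 + 3 + 2 + 2 = 10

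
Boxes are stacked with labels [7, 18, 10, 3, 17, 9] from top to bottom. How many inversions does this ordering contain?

Out-of-order index pairs (0-indexed):
(0,3): 7 > 3
(1,2): 18 > 10
(1,3): 18 > 3
(1,4): 18 > 17
(1,5): 18 > 9
(2,3): 10 > 3
(2,5): 10 > 9
(4,5): 17 > 9
That's 8 pairs.

8 inversions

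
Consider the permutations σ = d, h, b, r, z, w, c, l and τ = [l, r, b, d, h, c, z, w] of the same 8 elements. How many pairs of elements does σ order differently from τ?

14 discordant pairs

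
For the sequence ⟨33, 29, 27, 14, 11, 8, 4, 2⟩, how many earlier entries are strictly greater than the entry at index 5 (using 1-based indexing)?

The element at index 5 is 11.
Elements before it: 33, 29, 27, 14
Those larger than 11: 33, 29, 27, 14

4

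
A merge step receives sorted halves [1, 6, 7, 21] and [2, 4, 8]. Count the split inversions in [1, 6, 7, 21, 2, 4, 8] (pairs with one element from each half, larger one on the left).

7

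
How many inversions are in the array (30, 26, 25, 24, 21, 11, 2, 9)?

27

Element-by-element contributions:
30 → 26, 25, 24, 21, 11, 2, 9 → 7
26 → 25, 24, 21, 11, 2, 9 → 6
25 → 24, 21, 11, 2, 9 → 5
24 → 21, 11, 2, 9 → 4
21 → 11, 2, 9 → 3
11 → 2, 9 → 2
2 → none → 0
9 → none → 0
Sum: 7 + 6 + 5 + 4 + 3 + 2 + 0 + 0 = 27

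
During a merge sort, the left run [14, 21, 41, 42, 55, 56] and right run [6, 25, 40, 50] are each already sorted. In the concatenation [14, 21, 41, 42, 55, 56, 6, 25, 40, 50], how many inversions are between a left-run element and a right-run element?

16

For each element r of the right run, count left-run elements greater than r:
r = 6: 14, 21, 41, 42, 55, 56 → 6
r = 25: 41, 42, 55, 56 → 4
r = 40: 41, 42, 55, 56 → 4
r = 50: 55, 56 → 2
Cross-inversions: 6 + 4 + 4 + 2 = 16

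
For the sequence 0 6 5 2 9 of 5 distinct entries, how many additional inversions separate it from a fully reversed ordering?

7 inversions short

Maximum inversions for 5 distinct elements is C(5, 2) = 5·4/2 = 10.
Current inversions — for each element, count later smaller elements:
0: 0
6: 2
5: 1
2: 0
9: 0
Current total: 0 + 2 + 1 + 0 + 0 = 3
Shortfall: 10 − 3 = 7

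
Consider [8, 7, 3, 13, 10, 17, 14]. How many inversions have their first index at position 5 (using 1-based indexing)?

0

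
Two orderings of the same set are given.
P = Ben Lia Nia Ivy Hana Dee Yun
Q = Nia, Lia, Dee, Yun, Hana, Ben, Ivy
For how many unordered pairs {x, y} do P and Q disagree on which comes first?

11 disagreeing pairs

Assign each item its position (1..7) in the first ordering, then rewrite the second ordering as that position sequence:
positions: Ben→1, Lia→2, Nia→3, Ivy→4, Hana→5, Dee→6, Yun→7
second ordering as positions: [3, 2, 6, 7, 5, 1, 4]
Discordant pairs = inversions in this position sequence.
3: 2, 1 → 2
2: 1 → 1
6: 5, 1, 4 → 3
7: 5, 1, 4 → 3
5: 1, 4 → 2
1: 0
4: 0
Total: 2 + 1 + 3 + 3 + 2 + 0 + 0 = 11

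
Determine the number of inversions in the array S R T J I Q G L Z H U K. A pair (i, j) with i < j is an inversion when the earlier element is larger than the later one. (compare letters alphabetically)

Count, for each position, how many later elements it exceeds:
S → R, J, I, Q, G, L, H, K → 8
R → J, I, Q, G, L, H, K → 7
T → J, I, Q, G, L, H, K → 7
J → I, G, H → 3
I → G, H → 2
Q → G, L, H, K → 4
G → none → 0
L → H, K → 2
Z → H, U, K → 3
H → none → 0
U → K → 1
K → none → 0
Sum: 8 + 7 + 7 + 3 + 2 + 4 + 0 + 2 + 3 + 0 + 1 + 0 = 37

37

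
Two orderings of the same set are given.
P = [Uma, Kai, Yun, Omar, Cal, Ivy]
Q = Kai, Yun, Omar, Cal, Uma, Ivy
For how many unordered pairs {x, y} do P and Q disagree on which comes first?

4

Assign each item its position (1..6) in the first ordering, then rewrite the second ordering as that position sequence:
positions: Uma→1, Kai→2, Yun→3, Omar→4, Cal→5, Ivy→6
second ordering as positions: [2, 3, 4, 5, 1, 6]
Discordant pairs = inversions in this position sequence.
2: 1 → 1
3: 1 → 1
4: 1 → 1
5: 1 → 1
1: 0
6: 0
Total: 1 + 1 + 1 + 1 + 0 + 0 = 4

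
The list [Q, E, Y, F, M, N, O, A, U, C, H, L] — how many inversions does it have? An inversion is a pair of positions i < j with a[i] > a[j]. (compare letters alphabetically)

Inversions: 37

For each element, count later entries that are smaller:
Q: 9
E: 2
Y: 9
F: 2
M: 4
N: 4
O: 4
A: 0
U: 3
C: 0
H: 0
L: 0
Sum: 9 + 2 + 9 + 2 + 4 + 4 + 4 + 0 + 3 + 0 + 0 + 0 = 37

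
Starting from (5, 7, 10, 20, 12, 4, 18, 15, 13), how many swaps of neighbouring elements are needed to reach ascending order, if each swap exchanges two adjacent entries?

The minimum number of adjacent swaps to sort an array equals its inversion count, since every such swap removes exactly one inversion.
Count inversions — for each element, later elements that are smaller:
5: 4 → 1
7: 4 → 1
10: 4 → 1
20: 12, 4, 18, 15, 13 → 5
12: 4 → 1
4: none → 0
18: 15, 13 → 2
15: 13 → 1
13: none → 0
Total inversions: 1 + 1 + 1 + 5 + 1 + 0 + 2 + 1 + 0 = 12

There are 12 swaps.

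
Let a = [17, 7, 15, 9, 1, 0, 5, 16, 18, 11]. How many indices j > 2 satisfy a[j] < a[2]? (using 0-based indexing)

The element at index 2 is 15.
Elements after it: 9, 1, 0, 5, 16, 18, 11
Those smaller than 15: 9, 1, 0, 5, 11

5 such elements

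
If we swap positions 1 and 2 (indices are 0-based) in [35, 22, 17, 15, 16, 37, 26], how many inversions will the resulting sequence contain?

There are 10 inversions.

Positions 1 and 2 hold 22 and 17; after swapping, the array is [35, 17, 22, 15, 16, 37, 26].
Element-by-element contributions:
35 → 17, 22, 15, 16, 26 → 5
17 → 15, 16 → 2
22 → 15, 16 → 2
15 → none → 0
16 → none → 0
37 → 26 → 1
26 → none → 0
Sum: 5 + 2 + 2 + 0 + 0 + 1 + 0 = 10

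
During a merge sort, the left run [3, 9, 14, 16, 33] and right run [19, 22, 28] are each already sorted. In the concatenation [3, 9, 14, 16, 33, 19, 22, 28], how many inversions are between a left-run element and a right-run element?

Take each right-half value and tally the left-half values above it:
r = 19: 33 → 1
r = 22: 33 → 1
r = 28: 33 → 1
Cross-inversions: 1 + 1 + 1 = 3

Cross-inversions: 3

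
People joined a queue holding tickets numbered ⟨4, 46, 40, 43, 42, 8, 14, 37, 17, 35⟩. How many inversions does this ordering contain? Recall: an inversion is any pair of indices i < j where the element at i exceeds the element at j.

Inversions: 26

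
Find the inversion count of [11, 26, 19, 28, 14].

Out-of-order index pairs (0-indexed):
(1,2): 26 > 19
(1,4): 26 > 14
(2,4): 19 > 14
(3,4): 28 > 14
That's 4 pairs.

4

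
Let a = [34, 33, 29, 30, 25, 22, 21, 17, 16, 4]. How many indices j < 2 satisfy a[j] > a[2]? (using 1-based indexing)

1

The element at index 2 is 33.
Elements before it: 34
Those larger than 33: 34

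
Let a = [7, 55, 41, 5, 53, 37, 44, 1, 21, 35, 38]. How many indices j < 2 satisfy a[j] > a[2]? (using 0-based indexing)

1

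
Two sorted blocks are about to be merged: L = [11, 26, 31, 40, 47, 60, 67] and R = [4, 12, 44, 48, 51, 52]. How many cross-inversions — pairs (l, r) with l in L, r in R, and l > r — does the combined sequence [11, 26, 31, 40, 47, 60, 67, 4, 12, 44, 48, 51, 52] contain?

22

For each element r of the right run, count left-run elements greater than r:
r = 4: 11, 26, 31, 40, 47, 60, 67 → 7
r = 12: 26, 31, 40, 47, 60, 67 → 6
r = 44: 47, 60, 67 → 3
r = 48: 60, 67 → 2
r = 51: 60, 67 → 2
r = 52: 60, 67 → 2
Cross-inversions: 7 + 6 + 3 + 2 + 2 + 2 = 22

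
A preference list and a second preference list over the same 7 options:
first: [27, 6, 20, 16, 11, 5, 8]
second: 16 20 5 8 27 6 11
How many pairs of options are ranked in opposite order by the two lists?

Pairs: 11

Assign each item its position (1..7) in the first ordering, then rewrite the second ordering as that position sequence:
positions: 27→1, 6→2, 20→3, 16→4, 11→5, 5→6, 8→7
second ordering as positions: [4, 3, 6, 7, 1, 2, 5]
Discordant pairs = inversions in this position sequence.
4: 3, 1, 2 → 3
3: 1, 2 → 2
6: 1, 2, 5 → 3
7: 1, 2, 5 → 3
1: 0
2: 0
5: 0
Total: 3 + 2 + 3 + 3 + 0 + 0 + 0 = 11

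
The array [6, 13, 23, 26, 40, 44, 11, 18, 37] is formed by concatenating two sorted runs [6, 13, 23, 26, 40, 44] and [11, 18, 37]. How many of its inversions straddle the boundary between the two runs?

11 split inversions

Count, for every r in R, how many entries of L exceed r:
r = 11: 13, 23, 26, 40, 44 → 5
r = 18: 23, 26, 40, 44 → 4
r = 37: 40, 44 → 2
Cross-inversions: 5 + 4 + 2 = 11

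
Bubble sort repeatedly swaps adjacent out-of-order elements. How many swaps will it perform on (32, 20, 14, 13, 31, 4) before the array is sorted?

Each adjacent swap fixes exactly one inversion, so the minimum swap count equals the number of inversions.
Count inversions — for each element, later elements that are smaller:
32: 20, 14, 13, 31, 4 → 5
20: 14, 13, 4 → 3
14: 13, 4 → 2
13: 4 → 1
31: 4 → 1
4: none → 0
Total inversions: 5 + 3 + 2 + 1 + 1 + 0 = 12

12 adjacent swaps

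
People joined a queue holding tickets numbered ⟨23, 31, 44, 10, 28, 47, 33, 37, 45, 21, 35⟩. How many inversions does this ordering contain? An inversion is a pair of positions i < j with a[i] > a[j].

22 inversions

Count, for each position, how many later elements it exceeds:
23 → 10, 21 → 2
31 → 10, 28, 21 → 3
44 → 10, 28, 33, 37, 21, 35 → 6
10 → none → 0
28 → 21 → 1
47 → 33, 37, 45, 21, 35 → 5
33 → 21 → 1
37 → 21, 35 → 2
45 → 21, 35 → 2
21 → none → 0
35 → none → 0
Sum: 2 + 3 + 6 + 0 + 1 + 5 + 1 + 2 + 2 + 0 + 0 = 22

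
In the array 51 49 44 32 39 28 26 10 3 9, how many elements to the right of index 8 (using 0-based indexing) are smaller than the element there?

0

The element at index 8 is 3.
Elements after it: 9
None of them are smaller than 3.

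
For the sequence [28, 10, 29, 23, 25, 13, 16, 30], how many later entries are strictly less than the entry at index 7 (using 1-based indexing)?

The element at index 7 is 16.
Elements after it: 30
None of them are smaller than 16.

0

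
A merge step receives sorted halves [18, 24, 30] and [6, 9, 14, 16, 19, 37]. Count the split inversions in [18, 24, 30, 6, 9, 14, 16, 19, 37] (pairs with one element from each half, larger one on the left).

Count, for every r in R, how many entries of L exceed r:
r = 6: 18, 24, 30 → 3
r = 9: 18, 24, 30 → 3
r = 14: 18, 24, 30 → 3
r = 16: 18, 24, 30 → 3
r = 19: 24, 30 → 2
r = 37: none → 0
Cross-inversions: 3 + 3 + 3 + 3 + 2 + 0 = 14

14 cross-inversions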